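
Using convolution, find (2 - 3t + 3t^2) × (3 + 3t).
Ascending coefficients: a = [2, -3, 3], b = [3, 3]. c[0] = 2×3 = 6; c[1] = 2×3 + -3×3 = -3; c[2] = -3×3 + 3×3 = 0; c[3] = 3×3 = 9. Result coefficients: [6, -3, 0, 9] → 6 - 3t + 9t^3

6 - 3t + 9t^3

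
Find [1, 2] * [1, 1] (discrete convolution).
y[0] = 1×1 = 1; y[1] = 1×1 + 2×1 = 3; y[2] = 2×1 = 2

[1, 3, 2]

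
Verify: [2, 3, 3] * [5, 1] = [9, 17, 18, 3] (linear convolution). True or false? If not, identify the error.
Recompute linear convolution of [2, 3, 3] and [5, 1]: y[0] = 2×5 = 10; y[1] = 2×1 + 3×5 = 17; y[2] = 3×1 + 3×5 = 18; y[3] = 3×1 = 3 → [10, 17, 18, 3]. Compare to given [9, 17, 18, 3]: they differ at index 0: given 9, correct 10, so answer: No

No. Error at index 0: given 9, correct 10.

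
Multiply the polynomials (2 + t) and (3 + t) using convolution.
Ascending coefficients: a = [2, 1], b = [3, 1]. c[0] = 2×3 = 6; c[1] = 2×1 + 1×3 = 5; c[2] = 1×1 = 1. Result coefficients: [6, 5, 1] → 6 + 5t + t^2

6 + 5t + t^2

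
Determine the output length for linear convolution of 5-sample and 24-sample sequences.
Linear/full convolution length: m + n - 1 = 5 + 24 - 1 = 28

28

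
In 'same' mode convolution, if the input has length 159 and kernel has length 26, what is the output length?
'Same' mode returns an output with the same length as the input: 159

159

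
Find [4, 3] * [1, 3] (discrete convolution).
y[0] = 4×1 = 4; y[1] = 4×3 + 3×1 = 15; y[2] = 3×3 = 9

[4, 15, 9]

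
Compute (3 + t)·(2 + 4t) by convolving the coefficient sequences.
Ascending coefficients: a = [3, 1], b = [2, 4]. c[0] = 3×2 = 6; c[1] = 3×4 + 1×2 = 14; c[2] = 1×4 = 4. Result coefficients: [6, 14, 4] → 6 + 14t + 4t^2

6 + 14t + 4t^2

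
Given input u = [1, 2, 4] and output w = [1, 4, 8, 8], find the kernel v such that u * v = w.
Output length 4 = len(u) + len(v) - 1 ⇒ len(v) = 2. Solve v forward using v[k] = (w[k] - Σ_{i≥1} u[i]·v[k-i]) / u[0]: v[0] = w[0] / u[0] = 1 / 1 = 1; v[1] = (w[1] - 2×1) / u[0] = (4 - 2×1) / 1 = 2. So v = [1, 2]. Forward-check [1, 2, 4] * [1, 2]: w[0] = 1×1 = 1; w[1] = 1×2 + 2×1 = 4; w[2] = 2×2 + 4×1 = 8; w[3] = 4×2 = 8 → [1, 4, 8, 8] ✓

[1, 2]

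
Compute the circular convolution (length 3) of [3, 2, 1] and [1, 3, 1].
Use y[k] = Σ_j x[j]·h[(k-j) mod 3]. y[0] = 3×1 + 2×1 + 1×3 = 8; y[1] = 3×3 + 2×1 + 1×1 = 12; y[2] = 3×1 + 2×3 + 1×1 = 10. Result: [8, 12, 10]

[8, 12, 10]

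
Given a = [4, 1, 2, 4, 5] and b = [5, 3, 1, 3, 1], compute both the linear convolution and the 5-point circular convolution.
Linear: y_lin[0] = 4×5 = 20; y_lin[1] = 4×3 + 1×5 = 17; y_lin[2] = 4×1 + 1×3 + 2×5 = 17; y_lin[3] = 4×3 + 1×1 + 2×3 + 4×5 = 39; y_lin[4] = 4×1 + 1×3 + 2×1 + 4×3 + 5×5 = 46; y_lin[5] = 1×1 + 2×3 + 4×1 + 5×3 = 26; y_lin[6] = 2×1 + 4×3 + 5×1 = 19; y_lin[7] = 4×1 + 5×3 = 19; y_lin[8] = 5×1 = 5 → [20, 17, 17, 39, 46, 26, 19, 19, 5]. Circular (length 5): y[0] = 4×5 + 1×1 + 2×3 + 4×1 + 5×3 = 46; y[1] = 4×3 + 1×5 + 2×1 + 4×3 + 5×1 = 36; y[2] = 4×1 + 1×3 + 2×5 + 4×1 + 5×3 = 36; y[3] = 4×3 + 1×1 + 2×3 + 4×5 + 5×1 = 44; y[4] = 4×1 + 1×3 + 2×1 + 4×3 + 5×5 = 46 → [46, 36, 36, 44, 46]

Linear: [20, 17, 17, 39, 46, 26, 19, 19, 5], Circular: [46, 36, 36, 44, 46]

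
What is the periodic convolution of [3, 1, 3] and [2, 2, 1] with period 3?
Use y[k] = Σ_j u[j]·v[(k-j) mod 3]. y[0] = 3×2 + 1×1 + 3×2 = 13; y[1] = 3×2 + 1×2 + 3×1 = 11; y[2] = 3×1 + 1×2 + 3×2 = 11. Result: [13, 11, 11]

[13, 11, 11]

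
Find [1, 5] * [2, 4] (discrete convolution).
y[0] = 1×2 = 2; y[1] = 1×4 + 5×2 = 14; y[2] = 5×4 = 20

[2, 14, 20]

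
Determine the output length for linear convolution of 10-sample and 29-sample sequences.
Linear/full convolution length: m + n - 1 = 10 + 29 - 1 = 38

38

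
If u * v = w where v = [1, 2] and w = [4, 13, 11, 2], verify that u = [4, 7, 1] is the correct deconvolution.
Forward-compute [4, 7, 1] * [1, 2]: w[0] = 4×1 = 4; w[1] = 4×2 + 7×1 = 15; w[2] = 7×2 + 1×1 = 15; w[3] = 1×2 = 2 → [4, 15, 15, 2]. Does not match given w = [4, 13, 11, 2].

Not verified. [4, 7, 1] * [1, 2] = [4, 15, 15, 2], which differs from [4, 13, 11, 2] at index 1.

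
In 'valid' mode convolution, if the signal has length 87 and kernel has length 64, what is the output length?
'Valid' mode counts only positions where the kernel fully overlaps the signal: m - n + 1 = 87 - 64 + 1 = 24

24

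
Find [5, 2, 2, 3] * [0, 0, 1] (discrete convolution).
y[0] = 5×0 = 0; y[1] = 5×0 + 2×0 = 0; y[2] = 5×1 + 2×0 + 2×0 = 5; y[3] = 2×1 + 2×0 + 3×0 = 2; y[4] = 2×1 + 3×0 = 2; y[5] = 3×1 = 3

[0, 0, 5, 2, 2, 3]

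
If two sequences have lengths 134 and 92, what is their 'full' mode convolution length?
Linear/full convolution length: m + n - 1 = 134 + 92 - 1 = 225

225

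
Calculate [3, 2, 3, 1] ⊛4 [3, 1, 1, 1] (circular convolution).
Use y[k] = Σ_j s[j]·t[(k-j) mod 4]. y[0] = 3×3 + 2×1 + 3×1 + 1×1 = 15; y[1] = 3×1 + 2×3 + 3×1 + 1×1 = 13; y[2] = 3×1 + 2×1 + 3×3 + 1×1 = 15; y[3] = 3×1 + 2×1 + 3×1 + 1×3 = 11. Result: [15, 13, 15, 11]

[15, 13, 15, 11]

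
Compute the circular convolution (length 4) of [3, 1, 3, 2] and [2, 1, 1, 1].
Use y[k] = Σ_j a[j]·b[(k-j) mod 4]. y[0] = 3×2 + 1×1 + 3×1 + 2×1 = 12; y[1] = 3×1 + 1×2 + 3×1 + 2×1 = 10; y[2] = 3×1 + 1×1 + 3×2 + 2×1 = 12; y[3] = 3×1 + 1×1 + 3×1 + 2×2 = 11. Result: [12, 10, 12, 11]

[12, 10, 12, 11]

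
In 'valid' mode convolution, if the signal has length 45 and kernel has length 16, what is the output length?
'Valid' mode counts only positions where the kernel fully overlaps the signal: m - n + 1 = 45 - 16 + 1 = 30

30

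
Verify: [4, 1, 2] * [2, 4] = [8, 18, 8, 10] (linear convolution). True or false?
Recompute linear convolution of [4, 1, 2] and [2, 4]: y[0] = 4×2 = 8; y[1] = 4×4 + 1×2 = 18; y[2] = 1×4 + 2×2 = 8; y[3] = 2×4 = 8 → [8, 18, 8, 8]. Compare to given [8, 18, 8, 10]: they differ at index 3: given 10, correct 8, so answer: No

No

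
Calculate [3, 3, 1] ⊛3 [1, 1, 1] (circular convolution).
Use y[k] = Σ_j a[j]·b[(k-j) mod 3]. y[0] = 3×1 + 3×1 + 1×1 = 7; y[1] = 3×1 + 3×1 + 1×1 = 7; y[2] = 3×1 + 3×1 + 1×1 = 7. Result: [7, 7, 7]

[7, 7, 7]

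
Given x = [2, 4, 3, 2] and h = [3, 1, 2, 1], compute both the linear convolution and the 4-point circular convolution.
Linear: y_lin[0] = 2×3 = 6; y_lin[1] = 2×1 + 4×3 = 14; y_lin[2] = 2×2 + 4×1 + 3×3 = 17; y_lin[3] = 2×1 + 4×2 + 3×1 + 2×3 = 19; y_lin[4] = 4×1 + 3×2 + 2×1 = 12; y_lin[5] = 3×1 + 2×2 = 7; y_lin[6] = 2×1 = 2 → [6, 14, 17, 19, 12, 7, 2]. Circular (length 4): y[0] = 2×3 + 4×1 + 3×2 + 2×1 = 18; y[1] = 2×1 + 4×3 + 3×1 + 2×2 = 21; y[2] = 2×2 + 4×1 + 3×3 + 2×1 = 19; y[3] = 2×1 + 4×2 + 3×1 + 2×3 = 19 → [18, 21, 19, 19]

Linear: [6, 14, 17, 19, 12, 7, 2], Circular: [18, 21, 19, 19]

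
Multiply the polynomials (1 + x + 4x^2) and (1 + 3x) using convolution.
Ascending coefficients: a = [1, 1, 4], b = [1, 3]. c[0] = 1×1 = 1; c[1] = 1×3 + 1×1 = 4; c[2] = 1×3 + 4×1 = 7; c[3] = 4×3 = 12. Result coefficients: [1, 4, 7, 12] → 1 + 4x + 7x^2 + 12x^3

1 + 4x + 7x^2 + 12x^3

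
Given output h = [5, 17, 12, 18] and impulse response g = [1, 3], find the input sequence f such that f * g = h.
Deconvolve h=[5, 17, 12, 18] by g=[1, 3]. Since g[0]=1, solve forward: f[0] = h[0] / 1 = 5; f[1] = (h[1] - 5×3) / 1 = 2; f[2] = (h[2] - 2×3) / 1 = 6. So f = [5, 2, 6]. Check by forward convolution: h[0] = 5×1 = 5; h[1] = 5×3 + 2×1 = 17; h[2] = 2×3 + 6×1 = 12; h[3] = 6×3 = 18

[5, 2, 6]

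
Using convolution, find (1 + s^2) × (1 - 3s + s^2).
Ascending coefficients: a = [1, 0, 1], b = [1, -3, 1]. c[0] = 1×1 = 1; c[1] = 1×-3 + 0×1 = -3; c[2] = 1×1 + 0×-3 + 1×1 = 2; c[3] = 0×1 + 1×-3 = -3; c[4] = 1×1 = 1. Result coefficients: [1, -3, 2, -3, 1] → 1 - 3s + 2s^2 - 3s^3 + s^4

1 - 3s + 2s^2 - 3s^3 + s^4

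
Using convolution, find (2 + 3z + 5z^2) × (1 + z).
Ascending coefficients: a = [2, 3, 5], b = [1, 1]. c[0] = 2×1 = 2; c[1] = 2×1 + 3×1 = 5; c[2] = 3×1 + 5×1 = 8; c[3] = 5×1 = 5. Result coefficients: [2, 5, 8, 5] → 2 + 5z + 8z^2 + 5z^3

2 + 5z + 8z^2 + 5z^3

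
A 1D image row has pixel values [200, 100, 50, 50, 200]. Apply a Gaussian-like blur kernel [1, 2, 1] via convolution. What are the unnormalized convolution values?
Convolve image row [200, 100, 50, 50, 200] with kernel [1, 2, 1]: y[0] = 200×1 = 200; y[1] = 200×2 + 100×1 = 500; y[2] = 200×1 + 100×2 + 50×1 = 450; y[3] = 100×1 + 50×2 + 50×1 = 250; y[4] = 50×1 + 50×2 + 200×1 = 350; y[5] = 50×1 + 200×2 = 450; y[6] = 200×1 = 200 → [200, 500, 450, 250, 350, 450, 200]. Normalization factor = sum(kernel) = 4.

[200, 500, 450, 250, 350, 450, 200]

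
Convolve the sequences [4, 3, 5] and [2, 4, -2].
y[0] = 4×2 = 8; y[1] = 4×4 + 3×2 = 22; y[2] = 4×-2 + 3×4 + 5×2 = 14; y[3] = 3×-2 + 5×4 = 14; y[4] = 5×-2 = -10

[8, 22, 14, 14, -10]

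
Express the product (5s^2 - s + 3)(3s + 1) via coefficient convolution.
Ascending coefficients: a = [3, -1, 5], b = [1, 3]. c[0] = 3×1 = 3; c[1] = 3×3 + -1×1 = 8; c[2] = -1×3 + 5×1 = 2; c[3] = 5×3 = 15. Result coefficients: [3, 8, 2, 15] → 15s^3 + 2s^2 + 8s + 3

15s^3 + 2s^2 + 8s + 3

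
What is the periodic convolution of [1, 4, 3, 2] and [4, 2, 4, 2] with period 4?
Use y[k] = Σ_j u[j]·v[(k-j) mod 4]. y[0] = 1×4 + 4×2 + 3×4 + 2×2 = 28; y[1] = 1×2 + 4×4 + 3×2 + 2×4 = 32; y[2] = 1×4 + 4×2 + 3×4 + 2×2 = 28; y[3] = 1×2 + 4×4 + 3×2 + 2×4 = 32. Result: [28, 32, 28, 32]

[28, 32, 28, 32]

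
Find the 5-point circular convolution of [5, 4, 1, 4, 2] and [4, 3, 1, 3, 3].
Use y[k] = Σ_j u[j]·v[(k-j) mod 5]. y[0] = 5×4 + 4×3 + 1×3 + 4×1 + 2×3 = 45; y[1] = 5×3 + 4×4 + 1×3 + 4×3 + 2×1 = 48; y[2] = 5×1 + 4×3 + 1×4 + 4×3 + 2×3 = 39; y[3] = 5×3 + 4×1 + 1×3 + 4×4 + 2×3 = 44; y[4] = 5×3 + 4×3 + 1×1 + 4×3 + 2×4 = 48. Result: [45, 48, 39, 44, 48]

[45, 48, 39, 44, 48]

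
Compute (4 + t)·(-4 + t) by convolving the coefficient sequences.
Ascending coefficients: a = [4, 1], b = [-4, 1]. c[0] = 4×-4 = -16; c[1] = 4×1 + 1×-4 = 0; c[2] = 1×1 = 1. Result coefficients: [-16, 0, 1] → -16 + t^2

-16 + t^2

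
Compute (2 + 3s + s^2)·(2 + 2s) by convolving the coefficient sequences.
Ascending coefficients: a = [2, 3, 1], b = [2, 2]. c[0] = 2×2 = 4; c[1] = 2×2 + 3×2 = 10; c[2] = 3×2 + 1×2 = 8; c[3] = 1×2 = 2. Result coefficients: [4, 10, 8, 2] → 4 + 10s + 8s^2 + 2s^3

4 + 10s + 8s^2 + 2s^3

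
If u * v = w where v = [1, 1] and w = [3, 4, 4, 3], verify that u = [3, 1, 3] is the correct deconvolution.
Forward-compute [3, 1, 3] * [1, 1]: w[0] = 3×1 = 3; w[1] = 3×1 + 1×1 = 4; w[2] = 1×1 + 3×1 = 4; w[3] = 3×1 = 3 → [3, 4, 4, 3]. Matches given w = [3, 4, 4, 3], so verified.

Verified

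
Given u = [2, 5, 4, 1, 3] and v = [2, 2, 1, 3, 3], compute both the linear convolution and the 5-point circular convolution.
Linear: y_lin[0] = 2×2 = 4; y_lin[1] = 2×2 + 5×2 = 14; y_lin[2] = 2×1 + 5×2 + 4×2 = 20; y_lin[3] = 2×3 + 5×1 + 4×2 + 1×2 = 21; y_lin[4] = 2×3 + 5×3 + 4×1 + 1×2 + 3×2 = 33; y_lin[5] = 5×3 + 4×3 + 1×1 + 3×2 = 34; y_lin[6] = 4×3 + 1×3 + 3×1 = 18; y_lin[7] = 1×3 + 3×3 = 12; y_lin[8] = 3×3 = 9 → [4, 14, 20, 21, 33, 34, 18, 12, 9]. Circular (length 5): y[0] = 2×2 + 5×3 + 4×3 + 1×1 + 3×2 = 38; y[1] = 2×2 + 5×2 + 4×3 + 1×3 + 3×1 = 32; y[2] = 2×1 + 5×2 + 4×2 + 1×3 + 3×3 = 32; y[3] = 2×3 + 5×1 + 4×2 + 1×2 + 3×3 = 30; y[4] = 2×3 + 5×3 + 4×1 + 1×2 + 3×2 = 33 → [38, 32, 32, 30, 33]

Linear: [4, 14, 20, 21, 33, 34, 18, 12, 9], Circular: [38, 32, 32, 30, 33]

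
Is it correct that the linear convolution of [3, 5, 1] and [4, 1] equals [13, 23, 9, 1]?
Recompute linear convolution of [3, 5, 1] and [4, 1]: y[0] = 3×4 = 12; y[1] = 3×1 + 5×4 = 23; y[2] = 5×1 + 1×4 = 9; y[3] = 1×1 = 1 → [12, 23, 9, 1]. Compare to given [13, 23, 9, 1]: they differ at index 0: given 13, correct 12, so answer: No

No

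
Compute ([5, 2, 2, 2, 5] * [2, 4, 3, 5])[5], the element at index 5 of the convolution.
Use y[k] = Σ_i a[i]·b[k-i] at k=5. y[5] = 2×5 + 2×3 + 5×4 = 36

36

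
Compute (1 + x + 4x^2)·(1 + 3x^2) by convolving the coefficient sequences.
Ascending coefficients: a = [1, 1, 4], b = [1, 0, 3]. c[0] = 1×1 = 1; c[1] = 1×0 + 1×1 = 1; c[2] = 1×3 + 1×0 + 4×1 = 7; c[3] = 1×3 + 4×0 = 3; c[4] = 4×3 = 12. Result coefficients: [1, 1, 7, 3, 12] → 1 + x + 7x^2 + 3x^3 + 12x^4

1 + x + 7x^2 + 3x^3 + 12x^4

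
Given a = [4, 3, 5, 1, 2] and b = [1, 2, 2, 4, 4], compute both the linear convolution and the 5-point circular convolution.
Linear: y_lin[0] = 4×1 = 4; y_lin[1] = 4×2 + 3×1 = 11; y_lin[2] = 4×2 + 3×2 + 5×1 = 19; y_lin[3] = 4×4 + 3×2 + 5×2 + 1×1 = 33; y_lin[4] = 4×4 + 3×4 + 5×2 + 1×2 + 2×1 = 42; y_lin[5] = 3×4 + 5×4 + 1×2 + 2×2 = 38; y_lin[6] = 5×4 + 1×4 + 2×2 = 28; y_lin[7] = 1×4 + 2×4 = 12; y_lin[8] = 2×4 = 8 → [4, 11, 19, 33, 42, 38, 28, 12, 8]. Circular (length 5): y[0] = 4×1 + 3×4 + 5×4 + 1×2 + 2×2 = 42; y[1] = 4×2 + 3×1 + 5×4 + 1×4 + 2×2 = 39; y[2] = 4×2 + 3×2 + 5×1 + 1×4 + 2×4 = 31; y[3] = 4×4 + 3×2 + 5×2 + 1×1 + 2×4 = 41; y[4] = 4×4 + 3×4 + 5×2 + 1×2 + 2×1 = 42 → [42, 39, 31, 41, 42]

Linear: [4, 11, 19, 33, 42, 38, 28, 12, 8], Circular: [42, 39, 31, 41, 42]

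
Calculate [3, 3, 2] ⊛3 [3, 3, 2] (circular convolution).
Use y[k] = Σ_j s[j]·t[(k-j) mod 3]. y[0] = 3×3 + 3×2 + 2×3 = 21; y[1] = 3×3 + 3×3 + 2×2 = 22; y[2] = 3×2 + 3×3 + 2×3 = 21. Result: [21, 22, 21]

[21, 22, 21]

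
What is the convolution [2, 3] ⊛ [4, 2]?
y[0] = 2×4 = 8; y[1] = 2×2 + 3×4 = 16; y[2] = 3×2 = 6

[8, 16, 6]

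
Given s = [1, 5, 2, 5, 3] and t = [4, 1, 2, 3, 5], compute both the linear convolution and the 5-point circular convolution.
Linear: y_lin[0] = 1×4 = 4; y_lin[1] = 1×1 + 5×4 = 21; y_lin[2] = 1×2 + 5×1 + 2×4 = 15; y_lin[3] = 1×3 + 5×2 + 2×1 + 5×4 = 35; y_lin[4] = 1×5 + 5×3 + 2×2 + 5×1 + 3×4 = 41; y_lin[5] = 5×5 + 2×3 + 5×2 + 3×1 = 44; y_lin[6] = 2×5 + 5×3 + 3×2 = 31; y_lin[7] = 5×5 + 3×3 = 34; y_lin[8] = 3×5 = 15 → [4, 21, 15, 35, 41, 44, 31, 34, 15]. Circular (length 5): y[0] = 1×4 + 5×5 + 2×3 + 5×2 + 3×1 = 48; y[1] = 1×1 + 5×4 + 2×5 + 5×3 + 3×2 = 52; y[2] = 1×2 + 5×1 + 2×4 + 5×5 + 3×3 = 49; y[3] = 1×3 + 5×2 + 2×1 + 5×4 + 3×5 = 50; y[4] = 1×5 + 5×3 + 2×2 + 5×1 + 3×4 = 41 → [48, 52, 49, 50, 41]

Linear: [4, 21, 15, 35, 41, 44, 31, 34, 15], Circular: [48, 52, 49, 50, 41]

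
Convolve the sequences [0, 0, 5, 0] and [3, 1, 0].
y[0] = 0×3 = 0; y[1] = 0×1 + 0×3 = 0; y[2] = 0×0 + 0×1 + 5×3 = 15; y[3] = 0×0 + 5×1 + 0×3 = 5; y[4] = 5×0 + 0×1 = 0; y[5] = 0×0 = 0

[0, 0, 15, 5, 0, 0]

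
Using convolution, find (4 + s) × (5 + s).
Ascending coefficients: a = [4, 1], b = [5, 1]. c[0] = 4×5 = 20; c[1] = 4×1 + 1×5 = 9; c[2] = 1×1 = 1. Result coefficients: [20, 9, 1] → 20 + 9s + s^2

20 + 9s + s^2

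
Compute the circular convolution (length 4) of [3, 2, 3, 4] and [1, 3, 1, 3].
Use y[k] = Σ_j f[j]·g[(k-j) mod 4]. y[0] = 3×1 + 2×3 + 3×1 + 4×3 = 24; y[1] = 3×3 + 2×1 + 3×3 + 4×1 = 24; y[2] = 3×1 + 2×3 + 3×1 + 4×3 = 24; y[3] = 3×3 + 2×1 + 3×3 + 4×1 = 24. Result: [24, 24, 24, 24]

[24, 24, 24, 24]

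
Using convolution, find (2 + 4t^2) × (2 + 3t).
Ascending coefficients: a = [2, 0, 4], b = [2, 3]. c[0] = 2×2 = 4; c[1] = 2×3 + 0×2 = 6; c[2] = 0×3 + 4×2 = 8; c[3] = 4×3 = 12. Result coefficients: [4, 6, 8, 12] → 4 + 6t + 8t^2 + 12t^3

4 + 6t + 8t^2 + 12t^3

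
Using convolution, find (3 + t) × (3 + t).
Ascending coefficients: a = [3, 1], b = [3, 1]. c[0] = 3×3 = 9; c[1] = 3×1 + 1×3 = 6; c[2] = 1×1 = 1. Result coefficients: [9, 6, 1] → 9 + 6t + t^2

9 + 6t + t^2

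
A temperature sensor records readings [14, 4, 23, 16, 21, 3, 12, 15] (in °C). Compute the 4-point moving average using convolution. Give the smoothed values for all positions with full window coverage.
4-point moving average kernel = [1, 1, 1, 1]. Apply in 'valid' mode (full window coverage): avg[0] = (14 + 4 + 23 + 16) / 4 = 14.25; avg[1] = (4 + 23 + 16 + 21) / 4 = 16.0; avg[2] = (23 + 16 + 21 + 3) / 4 = 15.75; avg[3] = (16 + 21 + 3 + 12) / 4 = 13.0; avg[4] = (21 + 3 + 12 + 15) / 4 = 12.75. Smoothed values: [14.25, 16.0, 15.75, 13.0, 12.75]

[14.25, 16.0, 15.75, 13.0, 12.75]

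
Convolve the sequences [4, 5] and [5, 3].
y[0] = 4×5 = 20; y[1] = 4×3 + 5×5 = 37; y[2] = 5×3 = 15

[20, 37, 15]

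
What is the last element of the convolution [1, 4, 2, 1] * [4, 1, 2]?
Use y[k] = Σ_i a[i]·b[k-i] at k=5. y[5] = 1×2 = 2

2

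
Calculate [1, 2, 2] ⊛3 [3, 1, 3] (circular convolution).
Use y[k] = Σ_j f[j]·g[(k-j) mod 3]. y[0] = 1×3 + 2×3 + 2×1 = 11; y[1] = 1×1 + 2×3 + 2×3 = 13; y[2] = 1×3 + 2×1 + 2×3 = 11. Result: [11, 13, 11]

[11, 13, 11]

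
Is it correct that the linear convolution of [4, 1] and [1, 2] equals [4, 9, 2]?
Recompute linear convolution of [4, 1] and [1, 2]: y[0] = 4×1 = 4; y[1] = 4×2 + 1×1 = 9; y[2] = 1×2 = 2 → [4, 9, 2]. Given [4, 9, 2] matches, so answer: Yes

Yes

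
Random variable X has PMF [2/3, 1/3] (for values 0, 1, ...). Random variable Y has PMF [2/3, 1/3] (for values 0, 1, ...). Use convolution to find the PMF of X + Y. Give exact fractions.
P(X+Y=k) = Σ_i P(X=i)·P(Y=k-i) — a convolution of [2/3, 1/3] and [2/3, 1/3]. P(X+Y=0) = (2/3)×(2/3) = 4/9; P(X+Y=1) = (2/3)×(1/3) + (1/3)×(2/3) = 2/9 + 2/9 = 4/9; P(X+Y=2) = (1/3)×(1/3) = 1/9. PMF: [4/9, 4/9, 1/9] (sums to 1 ✓)

[4/9, 4/9, 1/9]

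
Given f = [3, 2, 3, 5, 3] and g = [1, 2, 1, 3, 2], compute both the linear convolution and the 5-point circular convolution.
Linear: y_lin[0] = 3×1 = 3; y_lin[1] = 3×2 + 2×1 = 8; y_lin[2] = 3×1 + 2×2 + 3×1 = 10; y_lin[3] = 3×3 + 2×1 + 3×2 + 5×1 = 22; y_lin[4] = 3×2 + 2×3 + 3×1 + 5×2 + 3×1 = 28; y_lin[5] = 2×2 + 3×3 + 5×1 + 3×2 = 24; y_lin[6] = 3×2 + 5×3 + 3×1 = 24; y_lin[7] = 5×2 + 3×3 = 19; y_lin[8] = 3×2 = 6 → [3, 8, 10, 22, 28, 24, 24, 19, 6]. Circular (length 5): y[0] = 3×1 + 2×2 + 3×3 + 5×1 + 3×2 = 27; y[1] = 3×2 + 2×1 + 3×2 + 5×3 + 3×1 = 32; y[2] = 3×1 + 2×2 + 3×1 + 5×2 + 3×3 = 29; y[3] = 3×3 + 2×1 + 3×2 + 5×1 + 3×2 = 28; y[4] = 3×2 + 2×3 + 3×1 + 5×2 + 3×1 = 28 → [27, 32, 29, 28, 28]

Linear: [3, 8, 10, 22, 28, 24, 24, 19, 6], Circular: [27, 32, 29, 28, 28]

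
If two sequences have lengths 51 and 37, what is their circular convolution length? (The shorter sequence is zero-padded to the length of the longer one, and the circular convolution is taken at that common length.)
Circular convolution (zero-padding the shorter input) has length max(m, n) = max(51, 37) = 51

51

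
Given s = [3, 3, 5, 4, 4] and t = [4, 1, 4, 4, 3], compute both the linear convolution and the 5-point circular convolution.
Linear: y_lin[0] = 3×4 = 12; y_lin[1] = 3×1 + 3×4 = 15; y_lin[2] = 3×4 + 3×1 + 5×4 = 35; y_lin[3] = 3×4 + 3×4 + 5×1 + 4×4 = 45; y_lin[4] = 3×3 + 3×4 + 5×4 + 4×1 + 4×4 = 61; y_lin[5] = 3×3 + 5×4 + 4×4 + 4×1 = 49; y_lin[6] = 5×3 + 4×4 + 4×4 = 47; y_lin[7] = 4×3 + 4×4 = 28; y_lin[8] = 4×3 = 12 → [12, 15, 35, 45, 61, 49, 47, 28, 12]. Circular (length 5): y[0] = 3×4 + 3×3 + 5×4 + 4×4 + 4×1 = 61; y[1] = 3×1 + 3×4 + 5×3 + 4×4 + 4×4 = 62; y[2] = 3×4 + 3×1 + 5×4 + 4×3 + 4×4 = 63; y[3] = 3×4 + 3×4 + 5×1 + 4×4 + 4×3 = 57; y[4] = 3×3 + 3×4 + 5×4 + 4×1 + 4×4 = 61 → [61, 62, 63, 57, 61]

Linear: [12, 15, 35, 45, 61, 49, 47, 28, 12], Circular: [61, 62, 63, 57, 61]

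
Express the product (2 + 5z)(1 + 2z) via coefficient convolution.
Ascending coefficients: a = [2, 5], b = [1, 2]. c[0] = 2×1 = 2; c[1] = 2×2 + 5×1 = 9; c[2] = 5×2 = 10. Result coefficients: [2, 9, 10] → 2 + 9z + 10z^2

2 + 9z + 10z^2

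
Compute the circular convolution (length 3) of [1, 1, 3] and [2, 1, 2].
Use y[k] = Σ_j u[j]·v[(k-j) mod 3]. y[0] = 1×2 + 1×2 + 3×1 = 7; y[1] = 1×1 + 1×2 + 3×2 = 9; y[2] = 1×2 + 1×1 + 3×2 = 9. Result: [7, 9, 9]

[7, 9, 9]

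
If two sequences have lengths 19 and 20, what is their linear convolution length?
Linear/full convolution length: m + n - 1 = 19 + 20 - 1 = 38

38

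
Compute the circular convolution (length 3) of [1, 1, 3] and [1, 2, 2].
Use y[k] = Σ_j a[j]·b[(k-j) mod 3]. y[0] = 1×1 + 1×2 + 3×2 = 9; y[1] = 1×2 + 1×1 + 3×2 = 9; y[2] = 1×2 + 1×2 + 3×1 = 7. Result: [9, 9, 7]

[9, 9, 7]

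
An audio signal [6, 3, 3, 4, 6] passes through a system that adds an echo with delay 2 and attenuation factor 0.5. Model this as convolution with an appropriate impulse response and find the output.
Direct-path + delayed-attenuated-path model → impulse response h = [1, 0, 0.5] (1 at lag 0, 0.5 at lag 2). Output y[n] = x[n] + 0.5·x[n - 2] (with x[n] = 0 outside 0..4): y[0] = 6 + 0.5×0 = 6; y[1] = 3 + 0.5×0 = 3; y[2] = 3 + 0.5×6 = 6.0; y[3] = 4 + 0.5×3 = 5.5; y[4] = 6 + 0.5×3 = 7.5; y[5] = 0 + 0.5×4 = 2.0; y[6] = 0 + 0.5×6 = 3.0. So y = [6, 3, 6.0, 5.5, 7.5, 2.0, 3.0]

[6, 3, 6.0, 5.5, 7.5, 2.0, 3.0]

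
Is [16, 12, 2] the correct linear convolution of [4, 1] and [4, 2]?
Recompute linear convolution of [4, 1] and [4, 2]: y[0] = 4×4 = 16; y[1] = 4×2 + 1×4 = 12; y[2] = 1×2 = 2 → [16, 12, 2]. Given [16, 12, 2] matches, so answer: Yes

Yes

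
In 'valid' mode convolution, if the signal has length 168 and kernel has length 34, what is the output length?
'Valid' mode counts only positions where the kernel fully overlaps the signal: m - n + 1 = 168 - 34 + 1 = 135

135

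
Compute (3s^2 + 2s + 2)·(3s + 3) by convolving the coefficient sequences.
Ascending coefficients: a = [2, 2, 3], b = [3, 3]. c[0] = 2×3 = 6; c[1] = 2×3 + 2×3 = 12; c[2] = 2×3 + 3×3 = 15; c[3] = 3×3 = 9. Result coefficients: [6, 12, 15, 9] → 9s^3 + 15s^2 + 12s + 6

9s^3 + 15s^2 + 12s + 6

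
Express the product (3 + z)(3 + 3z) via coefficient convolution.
Ascending coefficients: a = [3, 1], b = [3, 3]. c[0] = 3×3 = 9; c[1] = 3×3 + 1×3 = 12; c[2] = 1×3 = 3. Result coefficients: [9, 12, 3] → 9 + 12z + 3z^2

9 + 12z + 3z^2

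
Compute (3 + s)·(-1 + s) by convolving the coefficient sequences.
Ascending coefficients: a = [3, 1], b = [-1, 1]. c[0] = 3×-1 = -3; c[1] = 3×1 + 1×-1 = 2; c[2] = 1×1 = 1. Result coefficients: [-3, 2, 1] → -3 + 2s + s^2

-3 + 2s + s^2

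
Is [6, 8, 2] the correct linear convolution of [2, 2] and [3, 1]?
Recompute linear convolution of [2, 2] and [3, 1]: y[0] = 2×3 = 6; y[1] = 2×1 + 2×3 = 8; y[2] = 2×1 = 2 → [6, 8, 2]. Given [6, 8, 2] matches, so answer: Yes

Yes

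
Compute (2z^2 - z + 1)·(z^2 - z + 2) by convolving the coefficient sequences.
Ascending coefficients: a = [1, -1, 2], b = [2, -1, 1]. c[0] = 1×2 = 2; c[1] = 1×-1 + -1×2 = -3; c[2] = 1×1 + -1×-1 + 2×2 = 6; c[3] = -1×1 + 2×-1 = -3; c[4] = 2×1 = 2. Result coefficients: [2, -3, 6, -3, 2] → 2z^4 - 3z^3 + 6z^2 - 3z + 2

2z^4 - 3z^3 + 6z^2 - 3z + 2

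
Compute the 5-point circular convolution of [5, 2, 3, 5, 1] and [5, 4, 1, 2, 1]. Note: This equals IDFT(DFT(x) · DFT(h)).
Either evaluate y[k] = Σ_j x[j]·h[(k-j) mod 5] directly, or use IDFT(DFT(x) · DFT(h)). y[0] = 5×5 + 2×1 + 3×2 + 5×1 + 1×4 = 42; y[1] = 5×4 + 2×5 + 3×1 + 5×2 + 1×1 = 44; y[2] = 5×1 + 2×4 + 3×5 + 5×1 + 1×2 = 35; y[3] = 5×2 + 2×1 + 3×4 + 5×5 + 1×1 = 50; y[4] = 5×1 + 2×2 + 3×1 + 5×4 + 1×5 = 37. Result: [42, 44, 35, 50, 37]

[42, 44, 35, 50, 37]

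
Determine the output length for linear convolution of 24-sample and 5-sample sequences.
Linear/full convolution length: m + n - 1 = 24 + 5 - 1 = 28

28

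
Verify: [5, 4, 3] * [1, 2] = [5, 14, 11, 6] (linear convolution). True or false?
Recompute linear convolution of [5, 4, 3] and [1, 2]: y[0] = 5×1 = 5; y[1] = 5×2 + 4×1 = 14; y[2] = 4×2 + 3×1 = 11; y[3] = 3×2 = 6 → [5, 14, 11, 6]. Given [5, 14, 11, 6] matches, so answer: Yes

Yes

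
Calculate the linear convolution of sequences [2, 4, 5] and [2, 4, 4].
y[0] = 2×2 = 4; y[1] = 2×4 + 4×2 = 16; y[2] = 2×4 + 4×4 + 5×2 = 34; y[3] = 4×4 + 5×4 = 36; y[4] = 5×4 = 20

[4, 16, 34, 36, 20]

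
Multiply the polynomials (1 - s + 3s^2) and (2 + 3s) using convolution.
Ascending coefficients: a = [1, -1, 3], b = [2, 3]. c[0] = 1×2 = 2; c[1] = 1×3 + -1×2 = 1; c[2] = -1×3 + 3×2 = 3; c[3] = 3×3 = 9. Result coefficients: [2, 1, 3, 9] → 2 + s + 3s^2 + 9s^3

2 + s + 3s^2 + 9s^3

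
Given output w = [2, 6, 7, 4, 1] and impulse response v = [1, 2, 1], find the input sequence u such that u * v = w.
Deconvolve w=[2, 6, 7, 4, 1] by v=[1, 2, 1]. Since v[0]=1, solve forward: u[0] = w[0] / 1 = 2; u[1] = (w[1] - 2×2) / 1 = 2; u[2] = (w[2] - 2×2 - 2×1) / 1 = 1. So u = [2, 2, 1]. Check by forward convolution: w[0] = 2×1 = 2; w[1] = 2×2 + 2×1 = 6; w[2] = 2×1 + 2×2 + 1×1 = 7; w[3] = 2×1 + 1×2 = 4; w[4] = 1×1 = 1

[2, 2, 1]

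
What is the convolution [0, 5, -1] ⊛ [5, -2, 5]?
y[0] = 0×5 = 0; y[1] = 0×-2 + 5×5 = 25; y[2] = 0×5 + 5×-2 + -1×5 = -15; y[3] = 5×5 + -1×-2 = 27; y[4] = -1×5 = -5

[0, 25, -15, 27, -5]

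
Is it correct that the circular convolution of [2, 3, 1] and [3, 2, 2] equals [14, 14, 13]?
Recompute circular convolution of [2, 3, 1] and [3, 2, 2]: y[0] = 2×3 + 3×2 + 1×2 = 14; y[1] = 2×2 + 3×3 + 1×2 = 15; y[2] = 2×2 + 3×2 + 1×3 = 13 → [14, 15, 13]. Compare to given [14, 14, 13]: they differ at index 1: given 14, correct 15, so answer: No

No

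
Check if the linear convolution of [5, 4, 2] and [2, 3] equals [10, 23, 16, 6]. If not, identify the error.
Recompute linear convolution of [5, 4, 2] and [2, 3]: y[0] = 5×2 = 10; y[1] = 5×3 + 4×2 = 23; y[2] = 4×3 + 2×2 = 16; y[3] = 2×3 = 6 → [10, 23, 16, 6]. Given [10, 23, 16, 6] matches, so answer: Yes

Yes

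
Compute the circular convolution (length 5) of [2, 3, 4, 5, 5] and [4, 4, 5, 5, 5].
Use y[k] = Σ_j x[j]·h[(k-j) mod 5]. y[0] = 2×4 + 3×5 + 4×5 + 5×5 + 5×4 = 88; y[1] = 2×4 + 3×4 + 4×5 + 5×5 + 5×5 = 90; y[2] = 2×5 + 3×4 + 4×4 + 5×5 + 5×5 = 88; y[3] = 2×5 + 3×5 + 4×4 + 5×4 + 5×5 = 86; y[4] = 2×5 + 3×5 + 4×5 + 5×4 + 5×4 = 85. Result: [88, 90, 88, 86, 85]

[88, 90, 88, 86, 85]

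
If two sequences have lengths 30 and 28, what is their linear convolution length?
Linear/full convolution length: m + n - 1 = 30 + 28 - 1 = 57

57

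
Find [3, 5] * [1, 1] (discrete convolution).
y[0] = 3×1 = 3; y[1] = 3×1 + 5×1 = 8; y[2] = 5×1 = 5

[3, 8, 5]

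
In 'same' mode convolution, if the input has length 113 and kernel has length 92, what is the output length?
'Same' mode returns an output with the same length as the input: 113

113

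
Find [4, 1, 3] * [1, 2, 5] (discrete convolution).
y[0] = 4×1 = 4; y[1] = 4×2 + 1×1 = 9; y[2] = 4×5 + 1×2 + 3×1 = 25; y[3] = 1×5 + 3×2 = 11; y[4] = 3×5 = 15

[4, 9, 25, 11, 15]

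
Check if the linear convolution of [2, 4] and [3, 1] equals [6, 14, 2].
Recompute linear convolution of [2, 4] and [3, 1]: y[0] = 2×3 = 6; y[1] = 2×1 + 4×3 = 14; y[2] = 4×1 = 4 → [6, 14, 4]. Compare to given [6, 14, 2]: they differ at index 2: given 2, correct 4, so answer: No

No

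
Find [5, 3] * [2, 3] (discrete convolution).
y[0] = 5×2 = 10; y[1] = 5×3 + 3×2 = 21; y[2] = 3×3 = 9

[10, 21, 9]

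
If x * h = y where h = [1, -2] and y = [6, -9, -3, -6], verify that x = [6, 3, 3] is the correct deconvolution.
Forward-compute [6, 3, 3] * [1, -2]: y[0] = 6×1 = 6; y[1] = 6×-2 + 3×1 = -9; y[2] = 3×-2 + 3×1 = -3; y[3] = 3×-2 = -6 → [6, -9, -3, -6]. Matches given y = [6, -9, -3, -6], so verified.

Verified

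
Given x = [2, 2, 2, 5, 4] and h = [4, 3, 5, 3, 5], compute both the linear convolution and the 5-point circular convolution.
Linear: y_lin[0] = 2×4 = 8; y_lin[1] = 2×3 + 2×4 = 14; y_lin[2] = 2×5 + 2×3 + 2×4 = 24; y_lin[3] = 2×3 + 2×5 + 2×3 + 5×4 = 42; y_lin[4] = 2×5 + 2×3 + 2×5 + 5×3 + 4×4 = 57; y_lin[5] = 2×5 + 2×3 + 5×5 + 4×3 = 53; y_lin[6] = 2×5 + 5×3 + 4×5 = 45; y_lin[7] = 5×5 + 4×3 = 37; y_lin[8] = 4×5 = 20 → [8, 14, 24, 42, 57, 53, 45, 37, 20]. Circular (length 5): y[0] = 2×4 + 2×5 + 2×3 + 5×5 + 4×3 = 61; y[1] = 2×3 + 2×4 + 2×5 + 5×3 + 4×5 = 59; y[2] = 2×5 + 2×3 + 2×4 + 5×5 + 4×3 = 61; y[3] = 2×3 + 2×5 + 2×3 + 5×4 + 4×5 = 62; y[4] = 2×5 + 2×3 + 2×5 + 5×3 + 4×4 = 57 → [61, 59, 61, 62, 57]

Linear: [8, 14, 24, 42, 57, 53, 45, 37, 20], Circular: [61, 59, 61, 62, 57]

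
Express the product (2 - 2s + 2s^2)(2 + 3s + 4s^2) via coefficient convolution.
Ascending coefficients: a = [2, -2, 2], b = [2, 3, 4]. c[0] = 2×2 = 4; c[1] = 2×3 + -2×2 = 2; c[2] = 2×4 + -2×3 + 2×2 = 6; c[3] = -2×4 + 2×3 = -2; c[4] = 2×4 = 8. Result coefficients: [4, 2, 6, -2, 8] → 4 + 2s + 6s^2 - 2s^3 + 8s^4

4 + 2s + 6s^2 - 2s^3 + 8s^4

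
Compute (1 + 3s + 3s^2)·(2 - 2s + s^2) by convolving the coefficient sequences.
Ascending coefficients: a = [1, 3, 3], b = [2, -2, 1]. c[0] = 1×2 = 2; c[1] = 1×-2 + 3×2 = 4; c[2] = 1×1 + 3×-2 + 3×2 = 1; c[3] = 3×1 + 3×-2 = -3; c[4] = 3×1 = 3. Result coefficients: [2, 4, 1, -3, 3] → 2 + 4s + s^2 - 3s^3 + 3s^4

2 + 4s + s^2 - 3s^3 + 3s^4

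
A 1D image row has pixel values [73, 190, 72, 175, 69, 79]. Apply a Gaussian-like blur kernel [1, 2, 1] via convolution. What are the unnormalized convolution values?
Convolve image row [73, 190, 72, 175, 69, 79] with kernel [1, 2, 1]: y[0] = 73×1 = 73; y[1] = 73×2 + 190×1 = 336; y[2] = 73×1 + 190×2 + 72×1 = 525; y[3] = 190×1 + 72×2 + 175×1 = 509; y[4] = 72×1 + 175×2 + 69×1 = 491; y[5] = 175×1 + 69×2 + 79×1 = 392; y[6] = 69×1 + 79×2 = 227; y[7] = 79×1 = 79 → [73, 336, 525, 509, 491, 392, 227, 79]. Normalization factor = sum(kernel) = 4.

[73, 336, 525, 509, 491, 392, 227, 79]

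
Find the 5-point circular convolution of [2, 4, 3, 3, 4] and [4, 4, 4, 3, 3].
Use y[k] = Σ_j a[j]·b[(k-j) mod 5]. y[0] = 2×4 + 4×3 + 3×3 + 3×4 + 4×4 = 57; y[1] = 2×4 + 4×4 + 3×3 + 3×3 + 4×4 = 58; y[2] = 2×4 + 4×4 + 3×4 + 3×3 + 4×3 = 57; y[3] = 2×3 + 4×4 + 3×4 + 3×4 + 4×3 = 58; y[4] = 2×3 + 4×3 + 3×4 + 3×4 + 4×4 = 58. Result: [57, 58, 57, 58, 58]

[57, 58, 57, 58, 58]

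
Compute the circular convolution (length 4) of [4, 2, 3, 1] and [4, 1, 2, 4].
Use y[k] = Σ_j f[j]·g[(k-j) mod 4]. y[0] = 4×4 + 2×4 + 3×2 + 1×1 = 31; y[1] = 4×1 + 2×4 + 3×4 + 1×2 = 26; y[2] = 4×2 + 2×1 + 3×4 + 1×4 = 26; y[3] = 4×4 + 2×2 + 3×1 + 1×4 = 27. Result: [31, 26, 26, 27]

[31, 26, 26, 27]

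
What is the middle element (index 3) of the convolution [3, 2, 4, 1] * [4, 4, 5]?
Use y[k] = Σ_i a[i]·b[k-i] at k=3. y[3] = 2×5 + 4×4 + 1×4 = 30

30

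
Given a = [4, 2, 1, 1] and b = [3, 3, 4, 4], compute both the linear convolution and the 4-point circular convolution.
Linear: y_lin[0] = 4×3 = 12; y_lin[1] = 4×3 + 2×3 = 18; y_lin[2] = 4×4 + 2×3 + 1×3 = 25; y_lin[3] = 4×4 + 2×4 + 1×3 + 1×3 = 30; y_lin[4] = 2×4 + 1×4 + 1×3 = 15; y_lin[5] = 1×4 + 1×4 = 8; y_lin[6] = 1×4 = 4 → [12, 18, 25, 30, 15, 8, 4]. Circular (length 4): y[0] = 4×3 + 2×4 + 1×4 + 1×3 = 27; y[1] = 4×3 + 2×3 + 1×4 + 1×4 = 26; y[2] = 4×4 + 2×3 + 1×3 + 1×4 = 29; y[3] = 4×4 + 2×4 + 1×3 + 1×3 = 30 → [27, 26, 29, 30]

Linear: [12, 18, 25, 30, 15, 8, 4], Circular: [27, 26, 29, 30]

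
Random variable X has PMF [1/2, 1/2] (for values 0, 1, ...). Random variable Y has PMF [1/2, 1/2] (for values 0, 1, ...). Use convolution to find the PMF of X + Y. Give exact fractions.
P(X+Y=k) = Σ_i P(X=i)·P(Y=k-i) — a convolution of [1/2, 1/2] and [1/2, 1/2]. P(X+Y=0) = (1/2)×(1/2) = 1/4; P(X+Y=1) = (1/2)×(1/2) + (1/2)×(1/2) = 1/4 + 1/4 = 1/2; P(X+Y=2) = (1/2)×(1/2) = 1/4. PMF: [1/4, 1/2, 1/4] (sums to 1 ✓)

[1/4, 1/2, 1/4]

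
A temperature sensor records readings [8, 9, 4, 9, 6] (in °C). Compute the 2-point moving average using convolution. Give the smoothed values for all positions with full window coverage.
2-point moving average kernel = [1, 1]. Apply in 'valid' mode (full window coverage): avg[0] = (8 + 9) / 2 = 8.5; avg[1] = (9 + 4) / 2 = 6.5; avg[2] = (4 + 9) / 2 = 6.5; avg[3] = (9 + 6) / 2 = 7.5. Smoothed values: [8.5, 6.5, 6.5, 7.5]

[8.5, 6.5, 6.5, 7.5]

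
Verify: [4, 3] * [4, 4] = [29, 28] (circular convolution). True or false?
Recompute circular convolution of [4, 3] and [4, 4]: y[0] = 4×4 + 3×4 = 28; y[1] = 4×4 + 3×4 = 28 → [28, 28]. Compare to given [29, 28]: they differ at index 0: given 29, correct 28, so answer: No

No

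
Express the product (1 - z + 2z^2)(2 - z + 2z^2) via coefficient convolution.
Ascending coefficients: a = [1, -1, 2], b = [2, -1, 2]. c[0] = 1×2 = 2; c[1] = 1×-1 + -1×2 = -3; c[2] = 1×2 + -1×-1 + 2×2 = 7; c[3] = -1×2 + 2×-1 = -4; c[4] = 2×2 = 4. Result coefficients: [2, -3, 7, -4, 4] → 2 - 3z + 7z^2 - 4z^3 + 4z^4

2 - 3z + 7z^2 - 4z^3 + 4z^4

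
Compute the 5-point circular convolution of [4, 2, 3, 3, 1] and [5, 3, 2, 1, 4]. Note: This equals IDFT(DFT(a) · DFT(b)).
Either evaluate y[k] = Σ_j a[j]·b[(k-j) mod 5] directly, or use IDFT(DFT(a) · DFT(b)). y[0] = 4×5 + 2×4 + 3×1 + 3×2 + 1×3 = 40; y[1] = 4×3 + 2×5 + 3×4 + 3×1 + 1×2 = 39; y[2] = 4×2 + 2×3 + 3×5 + 3×4 + 1×1 = 42; y[3] = 4×1 + 2×2 + 3×3 + 3×5 + 1×4 = 36; y[4] = 4×4 + 2×1 + 3×2 + 3×3 + 1×5 = 38. Result: [40, 39, 42, 36, 38]

[40, 39, 42, 36, 38]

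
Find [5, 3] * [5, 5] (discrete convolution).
y[0] = 5×5 = 25; y[1] = 5×5 + 3×5 = 40; y[2] = 3×5 = 15

[25, 40, 15]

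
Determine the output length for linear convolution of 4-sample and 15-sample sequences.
Linear/full convolution length: m + n - 1 = 4 + 15 - 1 = 18

18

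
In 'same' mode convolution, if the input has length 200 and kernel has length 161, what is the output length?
'Same' mode returns an output with the same length as the input: 200

200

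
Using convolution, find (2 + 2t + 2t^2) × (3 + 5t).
Ascending coefficients: a = [2, 2, 2], b = [3, 5]. c[0] = 2×3 = 6; c[1] = 2×5 + 2×3 = 16; c[2] = 2×5 + 2×3 = 16; c[3] = 2×5 = 10. Result coefficients: [6, 16, 16, 10] → 6 + 16t + 16t^2 + 10t^3

6 + 16t + 16t^2 + 10t^3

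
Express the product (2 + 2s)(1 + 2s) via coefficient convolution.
Ascending coefficients: a = [2, 2], b = [1, 2]. c[0] = 2×1 = 2; c[1] = 2×2 + 2×1 = 6; c[2] = 2×2 = 4. Result coefficients: [2, 6, 4] → 2 + 6s + 4s^2

2 + 6s + 4s^2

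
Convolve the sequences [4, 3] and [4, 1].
y[0] = 4×4 = 16; y[1] = 4×1 + 3×4 = 16; y[2] = 3×1 = 3

[16, 16, 3]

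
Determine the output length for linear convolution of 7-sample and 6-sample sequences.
Linear/full convolution length: m + n - 1 = 7 + 6 - 1 = 12

12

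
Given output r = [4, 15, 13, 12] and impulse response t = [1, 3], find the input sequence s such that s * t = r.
Deconvolve r=[4, 15, 13, 12] by t=[1, 3]. Since t[0]=1, solve forward: s[0] = r[0] / 1 = 4; s[1] = (r[1] - 4×3) / 1 = 3; s[2] = (r[2] - 3×3) / 1 = 4. So s = [4, 3, 4]. Check by forward convolution: r[0] = 4×1 = 4; r[1] = 4×3 + 3×1 = 15; r[2] = 3×3 + 4×1 = 13; r[3] = 4×3 = 12

[4, 3, 4]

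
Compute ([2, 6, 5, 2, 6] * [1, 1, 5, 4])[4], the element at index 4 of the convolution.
Use y[k] = Σ_i a[i]·b[k-i] at k=4. y[4] = 6×4 + 5×5 + 2×1 + 6×1 = 57

57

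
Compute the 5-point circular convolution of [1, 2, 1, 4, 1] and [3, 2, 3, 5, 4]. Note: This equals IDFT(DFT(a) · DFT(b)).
Either evaluate y[k] = Σ_j a[j]·b[(k-j) mod 5] directly, or use IDFT(DFT(a) · DFT(b)). y[0] = 1×3 + 2×4 + 1×5 + 4×3 + 1×2 = 30; y[1] = 1×2 + 2×3 + 1×4 + 4×5 + 1×3 = 35; y[2] = 1×3 + 2×2 + 1×3 + 4×4 + 1×5 = 31; y[3] = 1×5 + 2×3 + 1×2 + 4×3 + 1×4 = 29; y[4] = 1×4 + 2×5 + 1×3 + 4×2 + 1×3 = 28. Result: [30, 35, 31, 29, 28]

[30, 35, 31, 29, 28]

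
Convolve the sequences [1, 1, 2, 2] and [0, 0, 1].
y[0] = 1×0 = 0; y[1] = 1×0 + 1×0 = 0; y[2] = 1×1 + 1×0 + 2×0 = 1; y[3] = 1×1 + 2×0 + 2×0 = 1; y[4] = 2×1 + 2×0 = 2; y[5] = 2×1 = 2

[0, 0, 1, 1, 2, 2]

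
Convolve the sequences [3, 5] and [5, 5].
y[0] = 3×5 = 15; y[1] = 3×5 + 5×5 = 40; y[2] = 5×5 = 25

[15, 40, 25]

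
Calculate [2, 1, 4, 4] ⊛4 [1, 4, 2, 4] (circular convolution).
Use y[k] = Σ_j u[j]·v[(k-j) mod 4]. y[0] = 2×1 + 1×4 + 4×2 + 4×4 = 30; y[1] = 2×4 + 1×1 + 4×4 + 4×2 = 33; y[2] = 2×2 + 1×4 + 4×1 + 4×4 = 28; y[3] = 2×4 + 1×2 + 4×4 + 4×1 = 30. Result: [30, 33, 28, 30]

[30, 33, 28, 30]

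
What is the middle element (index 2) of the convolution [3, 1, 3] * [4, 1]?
Use y[k] = Σ_i a[i]·b[k-i] at k=2. y[2] = 1×1 + 3×4 = 13

13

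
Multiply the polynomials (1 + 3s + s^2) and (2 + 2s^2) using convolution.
Ascending coefficients: a = [1, 3, 1], b = [2, 0, 2]. c[0] = 1×2 = 2; c[1] = 1×0 + 3×2 = 6; c[2] = 1×2 + 3×0 + 1×2 = 4; c[3] = 3×2 + 1×0 = 6; c[4] = 1×2 = 2. Result coefficients: [2, 6, 4, 6, 2] → 2 + 6s + 4s^2 + 6s^3 + 2s^4

2 + 6s + 4s^2 + 6s^3 + 2s^4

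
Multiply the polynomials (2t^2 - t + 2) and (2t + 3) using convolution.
Ascending coefficients: a = [2, -1, 2], b = [3, 2]. c[0] = 2×3 = 6; c[1] = 2×2 + -1×3 = 1; c[2] = -1×2 + 2×3 = 4; c[3] = 2×2 = 4. Result coefficients: [6, 1, 4, 4] → 4t^3 + 4t^2 + t + 6

4t^3 + 4t^2 + t + 6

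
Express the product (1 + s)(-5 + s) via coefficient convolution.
Ascending coefficients: a = [1, 1], b = [-5, 1]. c[0] = 1×-5 = -5; c[1] = 1×1 + 1×-5 = -4; c[2] = 1×1 = 1. Result coefficients: [-5, -4, 1] → -5 - 4s + s^2

-5 - 4s + s^2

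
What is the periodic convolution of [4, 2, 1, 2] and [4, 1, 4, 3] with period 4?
Use y[k] = Σ_j f[j]·g[(k-j) mod 4]. y[0] = 4×4 + 2×3 + 1×4 + 2×1 = 28; y[1] = 4×1 + 2×4 + 1×3 + 2×4 = 23; y[2] = 4×4 + 2×1 + 1×4 + 2×3 = 28; y[3] = 4×3 + 2×4 + 1×1 + 2×4 = 29. Result: [28, 23, 28, 29]

[28, 23, 28, 29]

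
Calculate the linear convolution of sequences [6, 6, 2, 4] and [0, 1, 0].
y[0] = 6×0 = 0; y[1] = 6×1 + 6×0 = 6; y[2] = 6×0 + 6×1 + 2×0 = 6; y[3] = 6×0 + 2×1 + 4×0 = 2; y[4] = 2×0 + 4×1 = 4; y[5] = 4×0 = 0

[0, 6, 6, 2, 4, 0]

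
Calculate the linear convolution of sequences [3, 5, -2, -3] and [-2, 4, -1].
y[0] = 3×-2 = -6; y[1] = 3×4 + 5×-2 = 2; y[2] = 3×-1 + 5×4 + -2×-2 = 21; y[3] = 5×-1 + -2×4 + -3×-2 = -7; y[4] = -2×-1 + -3×4 = -10; y[5] = -3×-1 = 3

[-6, 2, 21, -7, -10, 3]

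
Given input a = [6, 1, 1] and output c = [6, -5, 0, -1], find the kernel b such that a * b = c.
Output length 4 = len(a) + len(b) - 1 ⇒ len(b) = 2. Solve b forward using b[k] = (c[k] - Σ_{i≥1} a[i]·b[k-i]) / a[0]: b[0] = c[0] / a[0] = 6 / 6 = 1; b[1] = (c[1] - 1×1) / a[0] = (-5 - 1×1) / 6 = -1. So b = [1, -1]. Forward-check [6, 1, 1] * [1, -1]: c[0] = 6×1 = 6; c[1] = 6×-1 + 1×1 = -5; c[2] = 1×-1 + 1×1 = 0; c[3] = 1×-1 = -1 → [6, -5, 0, -1] ✓

[1, -1]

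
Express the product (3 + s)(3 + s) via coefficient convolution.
Ascending coefficients: a = [3, 1], b = [3, 1]. c[0] = 3×3 = 9; c[1] = 3×1 + 1×3 = 6; c[2] = 1×1 = 1. Result coefficients: [9, 6, 1] → 9 + 6s + s^2

9 + 6s + s^2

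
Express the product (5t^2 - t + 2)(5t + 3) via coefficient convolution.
Ascending coefficients: a = [2, -1, 5], b = [3, 5]. c[0] = 2×3 = 6; c[1] = 2×5 + -1×3 = 7; c[2] = -1×5 + 5×3 = 10; c[3] = 5×5 = 25. Result coefficients: [6, 7, 10, 25] → 25t^3 + 10t^2 + 7t + 6

25t^3 + 10t^2 + 7t + 6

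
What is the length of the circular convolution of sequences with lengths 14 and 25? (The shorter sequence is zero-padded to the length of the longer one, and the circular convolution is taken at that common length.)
Circular convolution (zero-padding the shorter input) has length max(m, n) = max(14, 25) = 25

25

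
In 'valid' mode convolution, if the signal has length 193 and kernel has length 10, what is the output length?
'Valid' mode counts only positions where the kernel fully overlaps the signal: m - n + 1 = 193 - 10 + 1 = 184

184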